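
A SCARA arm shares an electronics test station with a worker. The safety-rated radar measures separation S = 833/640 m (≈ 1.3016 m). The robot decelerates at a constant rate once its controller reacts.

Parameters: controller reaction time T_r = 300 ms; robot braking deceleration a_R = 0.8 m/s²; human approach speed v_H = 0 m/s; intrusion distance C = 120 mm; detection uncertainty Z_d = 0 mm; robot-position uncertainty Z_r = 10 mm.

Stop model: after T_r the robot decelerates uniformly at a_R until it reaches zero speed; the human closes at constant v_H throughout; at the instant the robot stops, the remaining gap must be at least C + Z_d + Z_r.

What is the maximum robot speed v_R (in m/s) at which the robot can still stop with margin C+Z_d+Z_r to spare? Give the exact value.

v_R_max = 23/20 m/s = 1.1500 m/s

quadratic (5/8)·v² + (3/10)·v + (-3749/3200) = 0
  disc = (3/10)² − 4·(5/8)·(-3749/3200) = 19321/6400 ; √disc = 139/80
  v_R = (−(3/10) + 139/80) / (2·(5/8)) = 23/20 m/s
check:
T_s = v_R/a_R = (23/20)/(4/5) = 1.4375 s
reaction-phase robot travel = 1.1500·0.3000 = 0.3450 m
braking distance = 1.1500²/(2·0.8000) = 0.8266 m
human over T_r+T_s: 0.0000·(0.3000+1.4375) = 0.0000 m
margins: 0.1200+0.0000+0.0100 = 0.1300 m
sum ≈ 0.3450+0.8266+0.0000+0.1300 ≈ 1.3016 m = S ✓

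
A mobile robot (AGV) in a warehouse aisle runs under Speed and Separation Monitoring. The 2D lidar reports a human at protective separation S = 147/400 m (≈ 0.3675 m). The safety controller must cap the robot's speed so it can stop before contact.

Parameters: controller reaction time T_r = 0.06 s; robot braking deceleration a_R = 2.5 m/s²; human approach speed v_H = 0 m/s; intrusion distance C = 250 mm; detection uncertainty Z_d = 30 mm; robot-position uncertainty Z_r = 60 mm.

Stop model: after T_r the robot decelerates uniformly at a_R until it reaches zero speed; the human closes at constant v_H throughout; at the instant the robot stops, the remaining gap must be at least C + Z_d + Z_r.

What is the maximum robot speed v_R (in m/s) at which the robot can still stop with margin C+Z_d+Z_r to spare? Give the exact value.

quadratic (1/5)·v² + (3/50)·v + (-11/400) = 0
  disc = (3/50)² − 4·(1/5)·(-11/400) = 16/625 ; √disc = 4/25
  v_R = (−(3/50) + 4/25) / (2·(1/5)) = 1/4 m/s
check:
T_s = v_R/a_R = (1/4)/(5/2) = 0.1000 s
robot in T_r: 0.2500·0.0600 = 0.0150 m
braking distance = 0.2500²/(2·2.5000) = 0.0125 m
person approaches 0.0000·(0.0600+0.1000) = 0.0000 m
margins: 0.2500+0.0300+0.0600 = 0.3400 m
sum ≈ 0.0150+0.0125+0.0000+0.3400 ≈ 0.3675 m = S ✓

v_R_max = 1/4 m/s = 0.2500 m/s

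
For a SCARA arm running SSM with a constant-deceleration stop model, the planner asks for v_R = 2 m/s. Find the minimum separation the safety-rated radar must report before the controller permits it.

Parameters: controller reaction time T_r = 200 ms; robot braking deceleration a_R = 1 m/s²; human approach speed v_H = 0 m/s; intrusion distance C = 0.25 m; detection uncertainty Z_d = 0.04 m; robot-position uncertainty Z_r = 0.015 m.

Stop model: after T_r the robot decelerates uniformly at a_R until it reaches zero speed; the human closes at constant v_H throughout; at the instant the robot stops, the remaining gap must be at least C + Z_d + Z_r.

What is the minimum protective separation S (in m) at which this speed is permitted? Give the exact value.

braking lasts T_s = 2/1 = 2.0000 s
reaction-phase robot travel = 2.0000·0.2000 = 0.4000 m
braking distance = 2.0000²/(2·1.0000) = 2.0000 m
person approaches 0.0000·(0.2000+2.0000) = 0.0000 m
residual clearance needed = 0.2500+0.0400+0.0150 = 0.3050 m
S_min ≈ 0.4000+2.0000+0.0000+0.3050  ⇒  S_min = 541/200 m

S_min = 541/200 m = 2.7050 m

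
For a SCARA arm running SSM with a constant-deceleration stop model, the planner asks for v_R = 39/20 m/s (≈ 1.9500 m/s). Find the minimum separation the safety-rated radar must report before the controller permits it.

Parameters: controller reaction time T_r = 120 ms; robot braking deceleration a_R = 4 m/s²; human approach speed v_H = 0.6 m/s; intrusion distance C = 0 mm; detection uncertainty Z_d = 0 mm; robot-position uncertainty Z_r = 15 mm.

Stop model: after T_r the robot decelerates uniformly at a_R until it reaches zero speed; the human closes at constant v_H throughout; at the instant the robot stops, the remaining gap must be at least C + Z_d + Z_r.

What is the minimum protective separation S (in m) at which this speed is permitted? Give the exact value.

braking lasts T_s = (39/20)/4 = 0.4875 s
robot covers v_R·T_r = 1.9500·0.1200 = 0.2340 m before braking
robot covers 1.9500·0.4875 − ½·4.0000·0.4875² = 0.4753 m while stopping
human over T_r+T_s: 0.6000·(0.1200+0.4875) = 0.3645 m
margins: 0.0000+0.0000+0.0150 = 0.0150 m
S_min ≈ 0.2340+0.4753+0.3645+0.0150  ⇒  S_min = 17421/16000 m

S_min = 17421/16000 m = 1.0888 m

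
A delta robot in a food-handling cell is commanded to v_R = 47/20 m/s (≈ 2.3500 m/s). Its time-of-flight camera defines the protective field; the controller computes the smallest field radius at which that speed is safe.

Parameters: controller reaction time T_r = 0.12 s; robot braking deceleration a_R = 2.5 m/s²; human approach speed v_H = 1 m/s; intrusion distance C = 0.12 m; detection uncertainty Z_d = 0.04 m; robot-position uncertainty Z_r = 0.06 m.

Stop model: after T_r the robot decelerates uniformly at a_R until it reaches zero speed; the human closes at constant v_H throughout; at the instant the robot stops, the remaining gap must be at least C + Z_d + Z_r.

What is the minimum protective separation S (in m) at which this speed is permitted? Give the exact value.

stop time T_s = (47/20)/(5/2) = 0.9400 s
reaction-phase robot travel = 2.3500·0.1200 = 0.2820 m
robot covers 2.3500·0.9400 − ½·2.5000·0.9400² = 1.1045 m while stopping
human over T_r+T_s: 1.0000·(0.1200+0.9400) = 1.0600 m
margins: 0.1200+0.0400+0.0600 = 0.2200 m
S_min ≈ 0.2820+1.1045+1.0600+0.2200  ⇒  S_min = 5333/2000 m

S_min = 5333/2000 m = 2.6665 m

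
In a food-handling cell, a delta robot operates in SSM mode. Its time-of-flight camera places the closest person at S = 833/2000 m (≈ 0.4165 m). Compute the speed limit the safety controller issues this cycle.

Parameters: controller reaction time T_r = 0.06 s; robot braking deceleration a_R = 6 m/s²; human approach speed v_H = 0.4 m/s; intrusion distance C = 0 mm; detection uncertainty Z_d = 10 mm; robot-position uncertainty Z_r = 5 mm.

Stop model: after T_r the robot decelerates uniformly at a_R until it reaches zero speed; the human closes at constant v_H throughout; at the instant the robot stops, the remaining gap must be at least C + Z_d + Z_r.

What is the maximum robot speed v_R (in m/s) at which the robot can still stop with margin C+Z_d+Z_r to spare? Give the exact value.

quadratic (1/12)·v² + (19/150)·v + (-151/400) = 0
  disc = (19/150)² − 4·(1/12)·(-151/400) = 12769/90000 ; √disc = 113/300
  v_R = (−(19/150) + 113/300) / (2·(1/12)) = 3/2 m/s
check:
stop time T_s = (3/2)/6 = 0.2500 s
reaction-phase robot travel = 1.5000·0.0600 = 0.0900 m
braking distance = 1.5000²/(2·6.0000) = 0.1875 m
human over T_r+T_s: 0.4000·(0.0600+0.2500) = 0.1240 m
C+Z_d+Z_r = 0.0000+0.0100+0.0050 = 0.0150 m
sum ≈ 0.0900+0.1875+0.1240+0.0150 ≈ 0.4165 m = S ✓

v_R_max = 3/2 m/s = 1.5000 m/s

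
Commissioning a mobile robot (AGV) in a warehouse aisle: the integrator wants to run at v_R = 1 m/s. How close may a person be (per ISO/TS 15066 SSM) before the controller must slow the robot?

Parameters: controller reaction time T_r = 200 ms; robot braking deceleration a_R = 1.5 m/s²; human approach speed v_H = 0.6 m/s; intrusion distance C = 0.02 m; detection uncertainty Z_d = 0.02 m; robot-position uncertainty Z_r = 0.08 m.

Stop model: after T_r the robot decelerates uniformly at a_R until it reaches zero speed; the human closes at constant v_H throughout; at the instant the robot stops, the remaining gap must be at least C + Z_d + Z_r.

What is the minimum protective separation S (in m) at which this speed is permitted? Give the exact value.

S_min = 88/75 m = 1.1733 m

T_s = v_R/a_R = 1/(3/2) = 0.6667 s
robot in T_r: 1.0000·0.2000 = 0.2000 m
braking distance = 1.0000²/(2·1.5000) = 0.3333 m
human over T_r+T_s: 0.6000·(0.2000+0.6667) = 0.5200 m
margins: 0.0200+0.0200+0.0800 = 0.1200 m
S_min ≈ 0.2000+0.3333+0.5200+0.1200  ⇒  S_min = 88/75 m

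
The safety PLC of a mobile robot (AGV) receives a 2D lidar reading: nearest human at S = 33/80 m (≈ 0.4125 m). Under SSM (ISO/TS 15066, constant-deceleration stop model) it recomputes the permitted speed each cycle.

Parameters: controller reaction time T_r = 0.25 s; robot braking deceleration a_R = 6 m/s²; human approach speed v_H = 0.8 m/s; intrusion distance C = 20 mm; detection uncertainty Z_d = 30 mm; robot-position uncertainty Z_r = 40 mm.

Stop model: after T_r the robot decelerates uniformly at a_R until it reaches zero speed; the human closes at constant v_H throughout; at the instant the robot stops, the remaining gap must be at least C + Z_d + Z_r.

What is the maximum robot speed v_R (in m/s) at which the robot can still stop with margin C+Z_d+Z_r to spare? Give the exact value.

at the boundary: (1/12)·v² + (23/60)·v + (-49/400) = 0
  disc = (23/60)² − 4·(1/12)·(-49/400) = 169/900 ; √disc = 13/30
  v_R = (−(23/60) + 13/30) / (2·(1/12)) = 3/10 m/s
check:
T_s = v_R/a_R = (3/10)/6 = 0.0500 s
robot in T_r: 0.3000·0.2500 = 0.0750 m
robot covers 0.3000·0.0500 − ½·6.0000·0.0500² = 0.0075 m while stopping
human closes 0.8000·0.3000 = 0.2400 m
C+Z_d+Z_r = 0.0200+0.0300+0.0400 = 0.0900 m
sum ≈ 0.0750+0.0075+0.2400+0.0900 ≈ 0.4125 m = S ✓

v_R_max = 3/10 m/s = 0.3000 m/s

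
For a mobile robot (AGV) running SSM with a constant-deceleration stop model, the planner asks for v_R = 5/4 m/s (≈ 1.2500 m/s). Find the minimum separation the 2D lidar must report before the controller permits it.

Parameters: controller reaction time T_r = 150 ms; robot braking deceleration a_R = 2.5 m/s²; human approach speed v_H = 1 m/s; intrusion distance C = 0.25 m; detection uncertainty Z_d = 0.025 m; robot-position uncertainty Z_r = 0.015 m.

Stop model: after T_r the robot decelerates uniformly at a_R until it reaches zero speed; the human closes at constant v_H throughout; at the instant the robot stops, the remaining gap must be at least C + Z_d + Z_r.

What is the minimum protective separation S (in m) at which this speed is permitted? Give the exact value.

T_s = v_R/a_R = (5/4)/(5/2) = 0.5000 s
reaction-phase robot travel = 1.2500·0.1500 = 0.1875 m
robot covers 1.2500·0.5000 − ½·2.5000·0.5000² = 0.3125 m while stopping
human closes 1.0000·0.6500 = 0.6500 m
margins: 0.2500+0.0250+0.0150 = 0.2900 m
S_min ≈ 0.1875+0.3125+0.6500+0.2900  ⇒  S_min = 36/25 m

S_min = 36/25 m = 1.4400 m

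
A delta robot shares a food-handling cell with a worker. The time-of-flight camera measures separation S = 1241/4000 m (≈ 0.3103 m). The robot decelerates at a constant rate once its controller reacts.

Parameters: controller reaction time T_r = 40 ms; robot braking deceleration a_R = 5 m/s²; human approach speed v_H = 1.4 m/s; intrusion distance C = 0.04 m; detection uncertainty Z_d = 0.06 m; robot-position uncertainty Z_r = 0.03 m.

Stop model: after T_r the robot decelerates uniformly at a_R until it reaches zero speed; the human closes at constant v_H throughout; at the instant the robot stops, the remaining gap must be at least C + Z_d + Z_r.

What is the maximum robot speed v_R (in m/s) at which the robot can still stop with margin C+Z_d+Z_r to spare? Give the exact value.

at the boundary: (1/10)·v² + (8/25)·v + (-497/4000) = 0
  disc = (8/25)² − 4·(1/10)·(-497/4000) = 1521/10000 ; √disc = 39/100
  v_R = (−(8/25) + 39/100) / (2·(1/10)) = 7/20 m/s
check:
stop time T_s = (7/20)/5 = 0.0700 s
reaction-phase robot travel = 0.3500·0.0400 = 0.0140 m
braking distance = 0.3500²/(2·5.0000) = 0.0123 m
human over T_r+T_s: 1.4000·(0.0400+0.0700) = 0.1540 m
margins: 0.0400+0.0600+0.0300 = 0.1300 m
sum ≈ 0.0140+0.0123+0.1540+0.1300 ≈ 0.3103 m = S ✓

v_R_max = 7/20 m/s = 0.3500 m/s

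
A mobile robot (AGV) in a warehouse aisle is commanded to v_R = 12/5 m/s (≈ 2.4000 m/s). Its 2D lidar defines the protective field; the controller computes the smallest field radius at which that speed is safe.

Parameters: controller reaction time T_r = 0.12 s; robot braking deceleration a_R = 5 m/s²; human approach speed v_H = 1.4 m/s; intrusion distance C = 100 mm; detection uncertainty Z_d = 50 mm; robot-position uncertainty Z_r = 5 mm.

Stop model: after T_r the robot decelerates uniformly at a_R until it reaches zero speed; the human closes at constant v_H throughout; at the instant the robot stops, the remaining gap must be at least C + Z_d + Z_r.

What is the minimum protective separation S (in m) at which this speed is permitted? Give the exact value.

S_min = 1859/1000 m = 1.8590 m

T_s = v_R/a_R = (12/5)/5 = 0.4800 s
robot covers v_R·T_r = 2.4000·0.1200 = 0.2880 m before braking
robot covers 2.4000·0.4800 − ½·5.0000·0.4800² = 0.5760 m while stopping
human over T_r+T_s: 1.4000·(0.1200+0.4800) = 0.8400 m
residual clearance needed = 0.1000+0.0500+0.0050 = 0.1550 m
S_min ≈ 0.2880+0.5760+0.8400+0.1550  ⇒  S_min = 1859/1000 m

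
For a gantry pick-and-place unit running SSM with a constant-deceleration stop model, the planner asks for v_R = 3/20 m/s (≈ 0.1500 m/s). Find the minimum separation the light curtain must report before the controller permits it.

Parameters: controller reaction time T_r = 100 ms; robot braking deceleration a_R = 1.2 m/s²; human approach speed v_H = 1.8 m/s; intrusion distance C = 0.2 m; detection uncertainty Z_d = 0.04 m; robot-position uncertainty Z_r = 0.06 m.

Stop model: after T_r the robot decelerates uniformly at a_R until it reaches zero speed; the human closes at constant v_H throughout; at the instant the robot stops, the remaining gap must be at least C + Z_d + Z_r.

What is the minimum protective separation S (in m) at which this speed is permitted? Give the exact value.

S_min = 1167/1600 m = 0.7294 m

T_s = v_R/a_R = (3/20)/(6/5) = 0.1250 s
reaction-phase robot travel = 0.1500·0.1000 = 0.0150 m
robot covers 0.1500·0.1250 − ½·1.2000·0.1250² = 0.0094 m while stopping
human closes 1.8000·0.2250 = 0.4050 m
margins: 0.2000+0.0400+0.0600 = 0.3000 m
S_min ≈ 0.0150+0.0094+0.4050+0.3000  ⇒  S_min = 1167/1600 m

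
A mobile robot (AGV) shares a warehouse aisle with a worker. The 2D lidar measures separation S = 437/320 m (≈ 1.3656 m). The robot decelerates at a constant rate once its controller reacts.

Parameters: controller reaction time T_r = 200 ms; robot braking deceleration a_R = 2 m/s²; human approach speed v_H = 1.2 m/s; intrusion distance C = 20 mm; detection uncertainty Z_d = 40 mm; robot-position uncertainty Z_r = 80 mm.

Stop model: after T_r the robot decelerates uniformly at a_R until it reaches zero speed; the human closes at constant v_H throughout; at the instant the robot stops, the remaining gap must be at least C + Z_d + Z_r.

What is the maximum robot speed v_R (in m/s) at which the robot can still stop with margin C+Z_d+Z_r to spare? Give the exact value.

at the boundary: (1/4)·v² + (4/5)·v + (-1577/1600) = 0
  disc = (4/5)² − 4·(1/4)·(-1577/1600) = 2601/1600 ; √disc = 51/40
  v_R = (−(4/5) + 51/40) / (2·(1/4)) = 19/20 m/s
check:
stop time T_s = (19/20)/2 = 0.4750 s
robot covers v_R·T_r = 0.9500·0.2000 = 0.1900 m before braking
braking distance = 0.9500²/(2·2.0000) = 0.2256 m
human closes 1.2000·0.6750 = 0.8100 m
margins: 0.0200+0.0400+0.0800 = 0.1400 m
sum ≈ 0.1900+0.2256+0.8100+0.1400 ≈ 1.3656 m = S ✓

v_R_max = 19/20 m/s = 0.9500 m/s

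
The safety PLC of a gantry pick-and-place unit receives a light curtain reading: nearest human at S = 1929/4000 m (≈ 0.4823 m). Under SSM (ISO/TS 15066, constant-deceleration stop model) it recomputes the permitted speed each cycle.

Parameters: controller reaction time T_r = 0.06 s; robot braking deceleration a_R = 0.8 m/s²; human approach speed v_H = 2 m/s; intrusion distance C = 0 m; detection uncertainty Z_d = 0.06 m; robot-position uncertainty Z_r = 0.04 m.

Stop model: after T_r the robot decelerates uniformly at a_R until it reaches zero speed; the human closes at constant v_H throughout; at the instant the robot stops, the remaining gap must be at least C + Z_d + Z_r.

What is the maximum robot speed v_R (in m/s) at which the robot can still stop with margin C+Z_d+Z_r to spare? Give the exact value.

v_R_max = 1/10 m/s = 0.1000 m/s

quadratic (5/8)·v² + (64/25)·v + (-1049/4000) = 0
  disc = (64/25)² − 4·(5/8)·(-1049/4000) = 288369/40000 ; √disc = 537/200
  v_R = (−(64/25) + 537/200) / (2·(5/8)) = 1/10 m/s
check:
T_s = v_R/a_R = (1/10)/(4/5) = 0.1250 s
robot in T_r: 0.1000·0.0600 = 0.0060 m
robot under decel: 0.1000²/(2·0.8000) = 0.0063 m
person approaches 2.0000·(0.0600+0.1250) = 0.3700 m
C+Z_d+Z_r = 0.0000+0.0600+0.0400 = 0.1000 m
sum ≈ 0.0060+0.0063+0.3700+0.1000 ≈ 0.4823 m = S ✓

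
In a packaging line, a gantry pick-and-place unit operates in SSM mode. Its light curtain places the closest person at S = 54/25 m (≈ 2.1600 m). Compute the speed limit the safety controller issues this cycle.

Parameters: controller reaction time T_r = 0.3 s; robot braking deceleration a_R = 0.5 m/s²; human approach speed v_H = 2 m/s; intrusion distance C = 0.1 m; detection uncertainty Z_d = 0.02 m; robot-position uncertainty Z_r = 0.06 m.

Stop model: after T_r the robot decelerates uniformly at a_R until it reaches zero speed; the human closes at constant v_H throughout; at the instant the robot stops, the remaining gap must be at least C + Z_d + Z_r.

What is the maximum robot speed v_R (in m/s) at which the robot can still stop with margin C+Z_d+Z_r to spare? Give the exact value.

v_R_max = 3/10 m/s = 0.3000 m/s

at the boundary: (1)·v² + (43/10)·v + (-69/50) = 0
  disc = (43/10)² − 4·(1)·(-69/50) = 2401/100 ; √disc = 49/10
  v_R = (−(43/10) + 49/10) / (2·(1)) = 3/10 m/s
check:
braking lasts T_s = (3/10)/(1/2) = 0.6000 s
robot in T_r: 0.3000·0.3000 = 0.0900 m
robot under decel: 0.3000²/(2·0.5000) = 0.0900 m
human closes 2.0000·0.9000 = 1.8000 m
residual clearance needed = 0.1000+0.0200+0.0600 = 0.1800 m
sum ≈ 0.0900+0.0900+1.8000+0.1800 ≈ 2.1600 m = S ✓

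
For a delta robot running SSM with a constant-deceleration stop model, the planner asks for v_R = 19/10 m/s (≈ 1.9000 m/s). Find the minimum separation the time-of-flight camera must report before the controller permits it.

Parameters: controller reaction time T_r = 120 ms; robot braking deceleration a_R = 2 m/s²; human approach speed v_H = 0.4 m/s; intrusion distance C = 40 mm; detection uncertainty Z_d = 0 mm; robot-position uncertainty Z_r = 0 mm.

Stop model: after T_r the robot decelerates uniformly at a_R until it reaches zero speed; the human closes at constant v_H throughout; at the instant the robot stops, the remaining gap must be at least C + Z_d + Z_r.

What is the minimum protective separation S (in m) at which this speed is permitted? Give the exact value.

S_min = 3197/2000 m = 1.5985 m

braking lasts T_s = (19/10)/2 = 0.9500 s
reaction-phase robot travel = 1.9000·0.1200 = 0.2280 m
robot covers 1.9000·0.9500 − ½·2.0000·0.9500² = 0.9025 m while stopping
human closes 0.4000·1.0700 = 0.4280 m
C+Z_d+Z_r = 0.0400+0.0000+0.0000 = 0.0400 m
S_min ≈ 0.2280+0.9025+0.4280+0.0400  ⇒  S_min = 3197/2000 m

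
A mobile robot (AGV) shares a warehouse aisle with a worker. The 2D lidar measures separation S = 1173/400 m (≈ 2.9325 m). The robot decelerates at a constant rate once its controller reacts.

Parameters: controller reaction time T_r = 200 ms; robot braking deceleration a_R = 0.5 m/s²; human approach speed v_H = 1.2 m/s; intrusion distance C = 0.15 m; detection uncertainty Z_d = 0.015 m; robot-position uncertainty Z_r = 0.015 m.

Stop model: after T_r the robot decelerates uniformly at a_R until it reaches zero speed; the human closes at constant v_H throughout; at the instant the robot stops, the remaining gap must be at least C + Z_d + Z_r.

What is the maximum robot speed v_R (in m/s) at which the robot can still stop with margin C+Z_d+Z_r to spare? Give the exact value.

v_R_max = 3/4 m/s = 0.7500 m/s

quadratic (1)·v² + (13/5)·v + (-201/80) = 0
  disc = (13/5)² − 4·(1)·(-201/80) = 1681/100 ; √disc = 41/10
  v_R = (−(13/5) + 41/10) / (2·(1)) = 3/4 m/s
check:
T_s = v_R/a_R = (3/4)/(1/2) = 1.5000 s
robot covers v_R·T_r = 0.7500·0.2000 = 0.1500 m before braking
braking distance = 0.7500²/(2·0.5000) = 0.5625 m
human closes 1.2000·1.7000 = 2.0400 m
residual clearance needed = 0.1500+0.0150+0.0150 = 0.1800 m
sum ≈ 0.1500+0.5625+2.0400+0.1800 ≈ 2.9325 m = S ✓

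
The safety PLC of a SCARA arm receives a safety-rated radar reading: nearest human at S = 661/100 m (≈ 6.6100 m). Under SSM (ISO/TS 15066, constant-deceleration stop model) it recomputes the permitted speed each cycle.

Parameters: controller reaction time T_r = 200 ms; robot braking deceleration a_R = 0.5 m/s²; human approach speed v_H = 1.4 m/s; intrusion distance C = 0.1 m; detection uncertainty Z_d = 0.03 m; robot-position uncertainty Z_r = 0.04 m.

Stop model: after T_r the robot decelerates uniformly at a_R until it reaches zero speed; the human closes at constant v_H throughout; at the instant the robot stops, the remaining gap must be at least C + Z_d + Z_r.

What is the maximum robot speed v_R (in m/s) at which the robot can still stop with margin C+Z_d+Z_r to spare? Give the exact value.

quadratic (1)·v² + (3)·v + (-154/25) = 0
  disc = (3)² − 4·(1)·(-154/25) = 841/25 ; √disc = 29/5
  v_R = (−(3) + 29/5) / (2·(1)) = 7/5 m/s
check:
T_s = v_R/a_R = (7/5)/(1/2) = 2.8000 s
reaction-phase robot travel = 1.4000·0.2000 = 0.2800 m
braking distance = 1.4000²/(2·0.5000) = 1.9600 m
person approaches 1.4000·(0.2000+2.8000) = 4.2000 m
margins: 0.1000+0.0300+0.0400 = 0.1700 m
sum ≈ 0.2800+1.9600+4.2000+0.1700 ≈ 6.6100 m = S ✓

v_R_max = 7/5 m/s = 1.4000 m/s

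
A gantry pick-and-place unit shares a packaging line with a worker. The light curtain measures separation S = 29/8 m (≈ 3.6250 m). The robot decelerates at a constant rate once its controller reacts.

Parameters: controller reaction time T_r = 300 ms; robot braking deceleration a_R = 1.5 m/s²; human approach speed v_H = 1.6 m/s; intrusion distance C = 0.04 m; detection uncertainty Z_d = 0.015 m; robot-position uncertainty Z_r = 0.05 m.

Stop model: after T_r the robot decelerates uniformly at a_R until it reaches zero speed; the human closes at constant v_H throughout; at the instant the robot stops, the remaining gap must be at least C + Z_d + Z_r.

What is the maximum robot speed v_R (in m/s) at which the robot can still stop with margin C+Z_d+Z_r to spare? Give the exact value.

collect terms ⇒ (1/3)·v_R² + (41/30)·v_R + (-76/25) = 0
  disc = (41/30)² − 4·(1/3)·(-76/25) = 5329/900 ; √disc = 73/30
  v_R = (−(41/30) + 73/30) / (2·(1/3)) = 8/5 m/s
check:
stop time T_s = (8/5)/(3/2) = 1.0667 s
robot in T_r: 1.6000·0.3000 = 0.4800 m
robot under decel: 1.6000²/(2·1.5000) = 0.8533 m
person approaches 1.6000·(0.3000+1.0667) = 2.1867 m
C+Z_d+Z_r = 0.0400+0.0150+0.0500 = 0.1050 m
sum ≈ 0.4800+0.8533+2.1867+0.1050 ≈ 3.6250 m = S ✓

v_R_max = 8/5 m/s = 1.6000 m/s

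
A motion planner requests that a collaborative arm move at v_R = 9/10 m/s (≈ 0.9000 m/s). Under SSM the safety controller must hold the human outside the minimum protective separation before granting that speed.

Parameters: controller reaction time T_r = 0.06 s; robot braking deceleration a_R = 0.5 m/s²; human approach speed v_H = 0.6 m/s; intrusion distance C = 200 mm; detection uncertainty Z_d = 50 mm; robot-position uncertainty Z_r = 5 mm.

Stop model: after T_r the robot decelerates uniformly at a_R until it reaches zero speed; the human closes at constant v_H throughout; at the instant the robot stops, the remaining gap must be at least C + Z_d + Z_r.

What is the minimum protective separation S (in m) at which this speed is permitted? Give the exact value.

S_min = 447/200 m = 2.2350 m

braking lasts T_s = (9/10)/(1/2) = 1.8000 s
robot covers v_R·T_r = 0.9000·0.0600 = 0.0540 m before braking
robot covers 0.9000·1.8000 − ½·0.5000·1.8000² = 0.8100 m while stopping
human closes 0.6000·1.8600 = 1.1160 m
margins: 0.2000+0.0500+0.0050 = 0.2550 m
S_min ≈ 0.0540+0.8100+1.1160+0.2550  ⇒  S_min = 447/200 m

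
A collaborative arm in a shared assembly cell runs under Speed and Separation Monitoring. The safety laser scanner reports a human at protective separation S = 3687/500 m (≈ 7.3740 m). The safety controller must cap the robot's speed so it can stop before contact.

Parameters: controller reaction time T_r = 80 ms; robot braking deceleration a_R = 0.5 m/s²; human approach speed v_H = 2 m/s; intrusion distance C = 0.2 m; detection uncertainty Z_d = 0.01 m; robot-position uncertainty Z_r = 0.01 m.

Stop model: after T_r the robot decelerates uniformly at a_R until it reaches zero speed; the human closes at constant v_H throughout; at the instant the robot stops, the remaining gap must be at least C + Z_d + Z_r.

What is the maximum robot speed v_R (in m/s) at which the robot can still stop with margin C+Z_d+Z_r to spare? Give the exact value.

v_R_max = 13/10 m/s = 1.3000 m/s

collect terms ⇒ (1)·v_R² + (102/25)·v_R + (-3497/500) = 0
  disc = (102/25)² − 4·(1)·(-3497/500) = 27889/625 ; √disc = 167/25
  v_R = (−(102/25) + 167/25) / (2·(1)) = 13/10 m/s
check:
braking lasts T_s = (13/10)/(1/2) = 2.6000 s
reaction-phase robot travel = 1.3000·0.0800 = 0.1040 m
robot covers 1.3000·2.6000 − ½·0.5000·2.6000² = 1.6900 m while stopping
human over T_r+T_s: 2.0000·(0.0800+2.6000) = 5.3600 m
residual clearance needed = 0.2000+0.0100+0.0100 = 0.2200 m
sum ≈ 0.1040+1.6900+5.3600+0.2200 ≈ 7.3740 m = S ✓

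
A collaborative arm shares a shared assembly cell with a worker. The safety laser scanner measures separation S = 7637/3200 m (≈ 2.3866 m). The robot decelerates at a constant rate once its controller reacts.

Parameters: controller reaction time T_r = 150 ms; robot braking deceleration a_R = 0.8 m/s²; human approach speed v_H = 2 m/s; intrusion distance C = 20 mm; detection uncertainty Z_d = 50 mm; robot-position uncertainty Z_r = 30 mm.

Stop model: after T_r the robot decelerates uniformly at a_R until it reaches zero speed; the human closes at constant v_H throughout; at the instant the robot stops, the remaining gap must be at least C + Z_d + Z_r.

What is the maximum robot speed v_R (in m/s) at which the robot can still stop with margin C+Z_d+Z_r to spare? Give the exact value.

collect terms ⇒ (5/8)·v_R² + (53/20)·v_R + (-6357/3200) = 0
  disc = (53/20)² − 4·(5/8)·(-6357/3200) = 76729/6400 ; √disc = 277/80
  v_R = (−(53/20) + 277/80) / (2·(5/8)) = 13/20 m/s
check:
T_s = v_R/a_R = (13/20)/(4/5) = 0.8125 s
robot covers v_R·T_r = 0.6500·0.1500 = 0.0975 m before braking
robot covers 0.6500·0.8125 − ½·0.8000·0.8125² = 0.2641 m while stopping
human closes 2.0000·0.9625 = 1.9250 m
residual clearance needed = 0.0200+0.0500+0.0300 = 0.1000 m
sum ≈ 0.0975+0.2641+1.9250+0.1000 ≈ 2.3866 m = S ✓

v_R_max = 13/20 m/s = 0.6500 m/s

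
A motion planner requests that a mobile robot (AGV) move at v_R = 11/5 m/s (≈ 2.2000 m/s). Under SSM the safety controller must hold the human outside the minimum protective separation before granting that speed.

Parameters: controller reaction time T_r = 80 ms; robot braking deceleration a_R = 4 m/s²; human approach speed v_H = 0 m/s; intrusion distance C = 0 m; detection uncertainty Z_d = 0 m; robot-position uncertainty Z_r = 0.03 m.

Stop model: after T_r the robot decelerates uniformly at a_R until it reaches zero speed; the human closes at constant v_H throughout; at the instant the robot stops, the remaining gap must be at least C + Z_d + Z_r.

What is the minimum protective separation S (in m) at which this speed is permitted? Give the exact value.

S_min = 811/1000 m = 0.8110 m

braking lasts T_s = (11/5)/4 = 0.5500 s
robot covers v_R·T_r = 2.2000·0.0800 = 0.1760 m before braking
robot under decel: 2.2000²/(2·4.0000) = 0.6050 m
human closes 0.0000·0.6300 = 0.0000 m
C+Z_d+Z_r = 0.0000+0.0000+0.0300 = 0.0300 m
S_min ≈ 0.1760+0.6050+0.0000+0.0300  ⇒  S_min = 811/1000 m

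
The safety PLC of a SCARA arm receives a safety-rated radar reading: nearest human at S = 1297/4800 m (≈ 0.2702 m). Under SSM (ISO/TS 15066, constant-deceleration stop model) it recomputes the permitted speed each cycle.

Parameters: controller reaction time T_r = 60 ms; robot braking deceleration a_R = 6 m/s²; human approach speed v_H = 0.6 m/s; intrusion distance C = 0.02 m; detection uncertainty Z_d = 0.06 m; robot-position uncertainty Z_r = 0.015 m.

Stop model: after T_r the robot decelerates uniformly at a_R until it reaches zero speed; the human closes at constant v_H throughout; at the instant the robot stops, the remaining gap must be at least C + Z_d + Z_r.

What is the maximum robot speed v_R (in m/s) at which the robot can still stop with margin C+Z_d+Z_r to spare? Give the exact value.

v_R_max = 13/20 m/s = 0.6500 m/s

collect terms ⇒ (1/12)·v_R² + (4/25)·v_R + (-3341/24000) = 0
  disc = (4/25)² − 4·(1/12)·(-3341/24000) = 25921/360000 ; √disc = 161/600
  v_R = (−(4/25) + 161/600) / (2·(1/12)) = 13/20 m/s
check:
braking lasts T_s = (13/20)/6 = 0.1083 s
robot in T_r: 0.6500·0.0600 = 0.0390 m
robot covers 0.6500·0.1083 − ½·6.0000·0.1083² = 0.0352 m while stopping
person approaches 0.6000·(0.0600+0.1083) = 0.1010 m
margins: 0.0200+0.0600+0.0150 = 0.0950 m
sum ≈ 0.0390+0.0352+0.1010+0.0950 ≈ 0.2702 m = S ✓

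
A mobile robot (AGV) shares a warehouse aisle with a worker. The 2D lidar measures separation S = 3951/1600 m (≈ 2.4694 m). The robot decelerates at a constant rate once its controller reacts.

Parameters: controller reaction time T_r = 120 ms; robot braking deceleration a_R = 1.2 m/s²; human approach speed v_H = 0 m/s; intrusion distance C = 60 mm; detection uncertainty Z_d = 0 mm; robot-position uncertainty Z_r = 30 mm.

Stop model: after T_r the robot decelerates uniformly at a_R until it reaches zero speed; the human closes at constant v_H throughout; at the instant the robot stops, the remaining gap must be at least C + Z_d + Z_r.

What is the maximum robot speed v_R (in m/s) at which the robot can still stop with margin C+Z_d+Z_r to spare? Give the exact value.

quadratic (5/12)·v² + (3/25)·v + (-3807/1600) = 0
  disc = (3/25)² − 4·(5/12)·(-3807/1600) = 159201/40000 ; √disc = 399/200
  v_R = (−(3/25) + 399/200) / (2·(5/12)) = 9/4 m/s
check:
T_s = v_R/a_R = (9/4)/(6/5) = 1.8750 s
robot covers v_R·T_r = 2.2500·0.1200 = 0.2700 m before braking
braking distance = 2.2500²/(2·1.2000) = 2.1094 m
person approaches 0.0000·(0.1200+1.8750) = 0.0000 m
residual clearance needed = 0.0600+0.0000+0.0300 = 0.0900 m
sum ≈ 0.2700+2.1094+0.0000+0.0900 ≈ 2.4694 m = S ✓

v_R_max = 9/4 m/s = 2.2500 m/s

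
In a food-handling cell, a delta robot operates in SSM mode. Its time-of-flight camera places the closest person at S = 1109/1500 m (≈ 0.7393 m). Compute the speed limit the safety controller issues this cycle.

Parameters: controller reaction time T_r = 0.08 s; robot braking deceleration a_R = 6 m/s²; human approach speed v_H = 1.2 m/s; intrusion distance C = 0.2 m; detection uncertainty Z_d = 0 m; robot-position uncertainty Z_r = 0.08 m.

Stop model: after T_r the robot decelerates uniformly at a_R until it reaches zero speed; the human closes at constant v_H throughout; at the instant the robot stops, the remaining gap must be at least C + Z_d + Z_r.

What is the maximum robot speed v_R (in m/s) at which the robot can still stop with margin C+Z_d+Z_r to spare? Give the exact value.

collect terms ⇒ (1/12)·v_R² + (7/25)·v_R + (-109/300) = 0
  disc = (7/25)² − 4·(1/12)·(-109/300) = 4489/22500 ; √disc = 67/150
  v_R = (−(7/25) + 67/150) / (2·(1/12)) = 1 m/s
check:
stop time T_s = 1/6 = 0.1667 s
robot in T_r: 1.0000·0.0800 = 0.0800 m
robot under decel: 1.0000²/(2·6.0000) = 0.0833 m
human closes 1.2000·0.2467 = 0.2960 m
C+Z_d+Z_r = 0.2000+0.0000+0.0800 = 0.2800 m
sum ≈ 0.0800+0.0833+0.2960+0.2800 ≈ 0.7393 m = S ✓

v_R_max = 1 m/s = 1.0000 m/s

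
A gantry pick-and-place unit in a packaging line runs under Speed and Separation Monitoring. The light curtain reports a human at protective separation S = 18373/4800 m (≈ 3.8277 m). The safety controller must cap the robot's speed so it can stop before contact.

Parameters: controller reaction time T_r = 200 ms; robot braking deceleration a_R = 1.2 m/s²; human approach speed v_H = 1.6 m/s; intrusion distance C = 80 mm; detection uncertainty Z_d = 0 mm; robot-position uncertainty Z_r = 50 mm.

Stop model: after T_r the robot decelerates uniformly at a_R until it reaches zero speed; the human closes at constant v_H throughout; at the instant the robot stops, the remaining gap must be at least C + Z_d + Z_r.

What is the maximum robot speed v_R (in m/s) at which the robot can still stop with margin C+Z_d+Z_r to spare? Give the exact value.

quadratic (5/12)·v² + (23/15)·v + (-16213/4800) = 0
  disc = (23/15)² − 4·(5/12)·(-16213/4800) = 12769/1600 ; √disc = 113/40
  v_R = (−(23/15) + 113/40) / (2·(5/12)) = 31/20 m/s
check:
T_s = v_R/a_R = (31/20)/(6/5) = 1.2917 s
robot in T_r: 1.5500·0.2000 = 0.3100 m
robot under decel: 1.5500²/(2·1.2000) = 1.0010 m
human over T_r+T_s: 1.6000·(0.2000+1.2917) = 2.3867 m
margins: 0.0800+0.0000+0.0500 = 0.1300 m
sum ≈ 0.3100+1.0010+2.3867+0.1300 ≈ 3.8277 m = S ✓

v_R_max = 31/20 m/s = 1.5500 m/s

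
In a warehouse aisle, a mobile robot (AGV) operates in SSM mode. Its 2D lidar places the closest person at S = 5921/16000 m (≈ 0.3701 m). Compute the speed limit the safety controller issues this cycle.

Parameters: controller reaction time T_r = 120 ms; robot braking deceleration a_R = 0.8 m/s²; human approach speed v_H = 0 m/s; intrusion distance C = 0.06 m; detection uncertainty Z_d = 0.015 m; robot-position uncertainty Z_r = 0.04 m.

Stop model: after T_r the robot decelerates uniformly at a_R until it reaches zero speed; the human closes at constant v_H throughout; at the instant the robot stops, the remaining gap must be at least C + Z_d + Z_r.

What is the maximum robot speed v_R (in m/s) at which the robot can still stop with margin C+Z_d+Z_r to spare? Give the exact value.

at the boundary: (5/8)·v² + (3/25)·v + (-4081/16000) = 0
  disc = (3/25)² − 4·(5/8)·(-4081/16000) = 104329/160000 ; √disc = 323/400
  v_R = (−(3/25) + 323/400) / (2·(5/8)) = 11/20 m/s
check:
T_s = v_R/a_R = (11/20)/(4/5) = 0.6875 s
robot covers v_R·T_r = 0.5500·0.1200 = 0.0660 m before braking
robot under decel: 0.5500²/(2·0.8000) = 0.1891 m
human closes 0.0000·0.8075 = 0.0000 m
residual clearance needed = 0.0600+0.0150+0.0400 = 0.1150 m
sum ≈ 0.0660+0.1891+0.0000+0.1150 ≈ 0.3701 m = S ✓

v_R_max = 11/20 m/s = 0.5500 m/s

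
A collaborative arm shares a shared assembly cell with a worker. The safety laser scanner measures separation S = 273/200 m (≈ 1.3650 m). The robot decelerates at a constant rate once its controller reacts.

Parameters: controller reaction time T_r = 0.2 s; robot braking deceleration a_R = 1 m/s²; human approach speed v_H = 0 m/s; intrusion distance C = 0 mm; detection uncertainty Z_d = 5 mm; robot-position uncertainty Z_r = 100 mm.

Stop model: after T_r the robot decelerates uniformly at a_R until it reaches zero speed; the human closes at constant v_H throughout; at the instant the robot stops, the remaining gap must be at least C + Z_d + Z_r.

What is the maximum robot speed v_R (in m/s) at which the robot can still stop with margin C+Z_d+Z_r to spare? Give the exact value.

v_R_max = 7/5 m/s = 1.4000 m/s

at the boundary: (1/2)·v² + (1/5)·v + (-63/50) = 0
  disc = (1/5)² − 4·(1/2)·(-63/50) = 64/25 ; √disc = 8/5
  v_R = (−(1/5) + 8/5) / (2·(1/2)) = 7/5 m/s
check:
T_s = v_R/a_R = (7/5)/1 = 1.4000 s
reaction-phase robot travel = 1.4000·0.2000 = 0.2800 m
braking distance = 1.4000²/(2·1.0000) = 0.9800 m
human over T_r+T_s: 0.0000·(0.2000+1.4000) = 0.0000 m
residual clearance needed = 0.0000+0.0050+0.1000 = 0.1050 m
sum ≈ 0.2800+0.9800+0.0000+0.1050 ≈ 1.3650 m = S ✓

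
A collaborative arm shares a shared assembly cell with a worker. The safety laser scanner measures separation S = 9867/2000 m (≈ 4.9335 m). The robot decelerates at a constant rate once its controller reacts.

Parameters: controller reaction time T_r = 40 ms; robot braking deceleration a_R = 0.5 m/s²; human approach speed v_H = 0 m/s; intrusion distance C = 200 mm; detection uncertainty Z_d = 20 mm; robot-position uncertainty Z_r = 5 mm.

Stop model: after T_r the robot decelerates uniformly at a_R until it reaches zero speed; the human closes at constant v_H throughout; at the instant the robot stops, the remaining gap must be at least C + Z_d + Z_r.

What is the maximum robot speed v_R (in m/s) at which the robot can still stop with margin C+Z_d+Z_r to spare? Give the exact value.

at the boundary: (1)·v² + (1/25)·v + (-9417/2000) = 0
  disc = (1/25)² − 4·(1)·(-9417/2000) = 47089/2500 ; √disc = 217/50
  v_R = (−(1/25) + 217/50) / (2·(1)) = 43/20 m/s
check:
T_s = v_R/a_R = (43/20)/(1/2) = 4.3000 s
robot in T_r: 2.1500·0.0400 = 0.0860 m
robot under decel: 2.1500²/(2·0.5000) = 4.6225 m
person approaches 0.0000·(0.0400+4.3000) = 0.0000 m
C+Z_d+Z_r = 0.2000+0.0200+0.0050 = 0.2250 m
sum ≈ 0.0860+4.6225+0.0000+0.2250 ≈ 4.9335 m = S ✓

v_R_max = 43/20 m/s = 2.1500 m/s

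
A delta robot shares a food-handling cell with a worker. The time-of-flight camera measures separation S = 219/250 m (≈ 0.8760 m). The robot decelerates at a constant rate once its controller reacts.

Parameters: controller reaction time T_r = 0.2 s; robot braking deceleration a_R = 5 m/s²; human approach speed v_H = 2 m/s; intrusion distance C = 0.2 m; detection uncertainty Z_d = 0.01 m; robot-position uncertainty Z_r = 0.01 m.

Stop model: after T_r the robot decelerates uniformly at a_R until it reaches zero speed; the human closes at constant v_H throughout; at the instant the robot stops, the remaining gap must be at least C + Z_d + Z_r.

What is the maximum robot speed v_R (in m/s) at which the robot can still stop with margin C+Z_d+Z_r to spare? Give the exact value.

quadratic (1/10)·v² + (3/5)·v + (-32/125) = 0
  disc = (3/5)² − 4·(1/10)·(-32/125) = 289/625 ; √disc = 17/25
  v_R = (−(3/5) + 17/25) / (2·(1/10)) = 2/5 m/s
check:
braking lasts T_s = (2/5)/5 = 0.0800 s
robot in T_r: 0.4000·0.2000 = 0.0800 m
braking distance = 0.4000²/(2·5.0000) = 0.0160 m
human closes 2.0000·0.2800 = 0.5600 m
margins: 0.2000+0.0100+0.0100 = 0.2200 m
sum ≈ 0.0800+0.0160+0.5600+0.2200 ≈ 0.8760 m = S ✓

v_R_max = 2/5 m/s = 0.4000 m/s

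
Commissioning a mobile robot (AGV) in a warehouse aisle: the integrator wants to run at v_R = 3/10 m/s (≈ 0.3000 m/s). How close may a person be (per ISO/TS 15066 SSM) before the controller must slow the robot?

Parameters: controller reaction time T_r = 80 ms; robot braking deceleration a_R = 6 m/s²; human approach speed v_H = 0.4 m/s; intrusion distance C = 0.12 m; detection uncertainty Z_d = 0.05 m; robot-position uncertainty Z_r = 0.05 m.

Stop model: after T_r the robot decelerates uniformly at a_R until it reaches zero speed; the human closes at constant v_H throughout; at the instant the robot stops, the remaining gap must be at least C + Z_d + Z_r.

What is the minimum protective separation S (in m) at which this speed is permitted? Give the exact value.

T_s = v_R/a_R = (3/10)/6 = 0.0500 s
robot covers v_R·T_r = 0.3000·0.0800 = 0.0240 m before braking
robot under decel: 0.3000²/(2·6.0000) = 0.0075 m
human closes 0.4000·0.1300 = 0.0520 m
C+Z_d+Z_r = 0.1200+0.0500+0.0500 = 0.2200 m
S_min ≈ 0.0240+0.0075+0.0520+0.2200  ⇒  S_min = 607/2000 m

S_min = 607/2000 m = 0.3035 m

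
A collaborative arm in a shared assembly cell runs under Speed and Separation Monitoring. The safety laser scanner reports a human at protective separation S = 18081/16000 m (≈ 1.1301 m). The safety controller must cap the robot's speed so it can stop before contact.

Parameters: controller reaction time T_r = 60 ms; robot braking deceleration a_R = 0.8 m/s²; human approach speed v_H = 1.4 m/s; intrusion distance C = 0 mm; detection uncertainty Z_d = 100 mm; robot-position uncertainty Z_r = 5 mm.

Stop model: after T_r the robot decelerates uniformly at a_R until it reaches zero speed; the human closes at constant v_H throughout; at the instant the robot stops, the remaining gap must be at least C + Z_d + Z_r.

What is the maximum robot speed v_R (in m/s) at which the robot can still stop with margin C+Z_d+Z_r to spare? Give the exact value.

at the boundary: (5/8)·v² + (181/100)·v + (-15057/16000) = 0
  disc = (181/100)² − 4·(5/8)·(-15057/16000) = 900601/160000 ; √disc = 949/400
  v_R = (−(181/100) + 949/400) / (2·(5/8)) = 9/20 m/s
check:
stop time T_s = (9/20)/(4/5) = 0.5625 s
robot covers v_R·T_r = 0.4500·0.0600 = 0.0270 m before braking
braking distance = 0.4500²/(2·0.8000) = 0.1266 m
human closes 1.4000·0.6225 = 0.8715 m
margins: 0.0000+0.1000+0.0050 = 0.1050 m
sum ≈ 0.0270+0.1266+0.8715+0.1050 ≈ 1.1301 m = S ✓

v_R_max = 9/20 m/s = 0.4500 m/s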